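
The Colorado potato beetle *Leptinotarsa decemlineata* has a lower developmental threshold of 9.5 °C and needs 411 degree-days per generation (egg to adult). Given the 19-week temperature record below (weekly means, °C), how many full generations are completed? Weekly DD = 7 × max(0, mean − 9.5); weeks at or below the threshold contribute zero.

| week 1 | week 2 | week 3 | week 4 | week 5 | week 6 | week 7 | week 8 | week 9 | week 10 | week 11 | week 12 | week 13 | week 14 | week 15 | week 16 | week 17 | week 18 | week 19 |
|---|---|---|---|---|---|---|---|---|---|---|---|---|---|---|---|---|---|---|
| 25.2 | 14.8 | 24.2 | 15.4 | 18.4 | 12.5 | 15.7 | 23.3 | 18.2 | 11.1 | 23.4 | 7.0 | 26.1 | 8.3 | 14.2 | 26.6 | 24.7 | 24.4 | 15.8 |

Weekly DD (7 × max(0, T̄ − 9.5)): 109.9, 37.1, 102.9, 41.3, 62.3, 21.0, 43.4, 96.6, 60.9, 11.2, 97.3, 0.0, 116.2, 0.0, 32.9, 119.7, 106.4, 104.3, 44.1.
Season total = 1207.5 DD.
Complete generations = ⌊1207.5 / 411⌋ = 2.

2 generations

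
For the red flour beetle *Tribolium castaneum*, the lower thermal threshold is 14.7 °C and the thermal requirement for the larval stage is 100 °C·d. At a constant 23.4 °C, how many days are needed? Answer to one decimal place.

11.5 days

Daily accumulation = 23.4 − 14.7 = 8.7 DD/day.
Duration = 100 / 8.7 = 11.494 ≈ 11.5 days.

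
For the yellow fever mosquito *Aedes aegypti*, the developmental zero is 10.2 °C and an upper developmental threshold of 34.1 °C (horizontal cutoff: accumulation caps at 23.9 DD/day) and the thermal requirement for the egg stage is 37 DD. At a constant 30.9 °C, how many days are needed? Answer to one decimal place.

1.8 days

Daily accumulation = 30.9 − 10.2 = 20.7 DD/day.
Duration = 37 / 20.7 = 1.787 ≈ 1.8 days.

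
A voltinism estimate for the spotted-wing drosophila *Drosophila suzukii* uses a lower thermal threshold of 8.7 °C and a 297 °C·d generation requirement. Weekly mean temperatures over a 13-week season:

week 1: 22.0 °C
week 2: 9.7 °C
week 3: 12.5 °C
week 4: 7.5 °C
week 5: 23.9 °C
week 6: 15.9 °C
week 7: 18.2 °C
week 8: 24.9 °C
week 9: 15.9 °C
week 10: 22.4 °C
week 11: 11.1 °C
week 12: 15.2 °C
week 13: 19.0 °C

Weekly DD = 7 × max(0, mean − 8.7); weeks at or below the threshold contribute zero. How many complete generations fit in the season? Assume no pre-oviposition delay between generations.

Weekly DD (7 × max(0, T̄ − 8.7)): 93.1, 7.0, 26.6, 0.0, 106.4, 50.4, 66.5, 113.4, 50.4, 95.9, 16.8, 45.5, 72.1.
Season total = 744.1 DD.
Complete generations = ⌊744.1 / 297⌋ = 2.

2 generations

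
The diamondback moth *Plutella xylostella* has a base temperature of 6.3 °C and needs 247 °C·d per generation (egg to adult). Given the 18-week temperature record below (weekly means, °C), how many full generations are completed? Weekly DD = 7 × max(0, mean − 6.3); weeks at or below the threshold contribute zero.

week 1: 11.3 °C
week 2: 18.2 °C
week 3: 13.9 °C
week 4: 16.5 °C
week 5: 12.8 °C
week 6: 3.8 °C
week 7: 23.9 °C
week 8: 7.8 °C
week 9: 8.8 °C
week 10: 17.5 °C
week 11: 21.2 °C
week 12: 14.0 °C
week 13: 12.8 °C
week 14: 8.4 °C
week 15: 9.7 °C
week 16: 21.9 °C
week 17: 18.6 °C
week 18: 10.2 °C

3 generations

Weekly DD (7 × max(0, T̄ − 6.3)): 35.0, 83.3, 53.2, 71.4, 45.5, 0.0, 123.2, 10.5, 17.5, 78.4, 104.3, 53.9, 45.5, 14.7, 23.8, 109.2, 86.1, 27.3.
Season total = 982.8 DD.
Complete generations = ⌊982.8 / 247⌋ = 3.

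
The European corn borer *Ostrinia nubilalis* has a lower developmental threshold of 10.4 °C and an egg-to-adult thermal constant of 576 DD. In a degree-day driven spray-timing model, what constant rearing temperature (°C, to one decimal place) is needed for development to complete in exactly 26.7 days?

Required daily accumulation = 576 / 26.7 = 21.573 DD/day.
T = T_base + 21.573 = 10.4 + 21.573 = 31.973 ≈ 32.0 °C.

32.0 °C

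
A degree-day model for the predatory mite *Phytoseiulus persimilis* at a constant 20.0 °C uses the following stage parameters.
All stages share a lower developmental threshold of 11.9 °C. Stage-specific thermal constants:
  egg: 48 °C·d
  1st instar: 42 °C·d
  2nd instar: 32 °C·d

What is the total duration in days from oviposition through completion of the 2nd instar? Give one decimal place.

15.1 days

Daily accumulation at 20.0 °C = 20.0 − 11.9 = 8.1 DD/day.
Total K = 48 + 42 + 32 = 122 DD.
Total duration = 122 / 8.1 = 15.062 ≈ 15.1 days.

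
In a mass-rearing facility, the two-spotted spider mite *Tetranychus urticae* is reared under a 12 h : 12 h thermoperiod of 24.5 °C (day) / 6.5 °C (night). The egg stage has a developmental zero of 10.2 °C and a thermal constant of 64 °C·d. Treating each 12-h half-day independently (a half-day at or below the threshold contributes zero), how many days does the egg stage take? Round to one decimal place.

9.0 days

Day half: max(0, 24.5 − 10.2) × 0.5 = 14.3 × 0.5 = 7.15 DD.
Night half: max(0, 6.5 − 10.2) × 0.5 = 0.0 × 0.5 = 0.00 DD.
Per 24 h: 7.15 DD/day.
Duration = 64 / 7.15 = 8.951 ≈ 9.0 days.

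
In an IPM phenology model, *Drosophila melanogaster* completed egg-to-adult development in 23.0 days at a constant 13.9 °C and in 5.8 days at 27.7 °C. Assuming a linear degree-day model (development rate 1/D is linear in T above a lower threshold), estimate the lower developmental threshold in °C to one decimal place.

Under the model K = D·(T − T_b), so D₁·(T₁ − T_b) = D₂·(T₂ − T_b).
23.0·(13.9 − T_b) = 5.8·(27.7 − T_b)
T_b = (23.0·13.9 − 5.8·27.7) / (23.0 − 5.8) = 159.04 / 17.2 = 9.247 °C ≈ 9.2 °C.

9.2 °C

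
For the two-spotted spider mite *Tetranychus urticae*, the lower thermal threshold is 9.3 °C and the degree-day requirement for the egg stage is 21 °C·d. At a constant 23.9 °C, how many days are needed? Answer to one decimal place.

1.4 days

Daily accumulation = 23.9 − 9.3 = 14.6 DD/day.
Duration = 21 / 14.6 = 1.438 ≈ 1.4 days.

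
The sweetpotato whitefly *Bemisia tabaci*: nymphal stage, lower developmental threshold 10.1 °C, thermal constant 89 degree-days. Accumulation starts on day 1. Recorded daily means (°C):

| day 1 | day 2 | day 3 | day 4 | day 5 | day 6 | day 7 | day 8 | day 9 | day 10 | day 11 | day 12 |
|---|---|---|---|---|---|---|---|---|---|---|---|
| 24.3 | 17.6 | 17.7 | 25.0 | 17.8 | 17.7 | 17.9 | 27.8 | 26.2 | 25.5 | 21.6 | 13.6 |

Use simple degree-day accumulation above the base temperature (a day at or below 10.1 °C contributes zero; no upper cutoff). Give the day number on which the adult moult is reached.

Daily DD above 10.1 °C: 14.2, 7.5, 7.6, 14.9, 7.7, 7.6, 7.8, 17.7, 16.1, 15.4, 11.5, 3.5.
Cumulative: 14.2, 21.7, 29.3, 44.2, 51.9, 59.5, 67.3, 85.0, 101.1, 116.5, 128.0, 131.5.
The total first reaches 89 DD on day 9.

day 9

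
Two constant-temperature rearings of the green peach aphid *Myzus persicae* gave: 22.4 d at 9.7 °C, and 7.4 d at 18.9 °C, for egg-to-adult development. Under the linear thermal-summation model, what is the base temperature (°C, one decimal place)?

5.2 °C

Under the model K = D·(T − T_b), so D₁·(T₁ − T_b) = D₂·(T₂ − T_b).
22.4·(9.7 − T_b) = 7.4·(18.9 − T_b)
T_b = (22.4·9.7 − 7.4·18.9) / (22.4 − 7.4) = 77.42 / 15.0 = 5.161 °C ≈ 5.2 °C.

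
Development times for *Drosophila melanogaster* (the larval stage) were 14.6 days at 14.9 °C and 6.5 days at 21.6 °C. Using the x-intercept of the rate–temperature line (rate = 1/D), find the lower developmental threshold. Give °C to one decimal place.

Linear rate model ⇒ the product D·(T − T_b) is constant across temperatures.
14.6·(14.9 − T_b) = 6.5·(21.6 − T_b)
T_b = (14.6·14.9 − 6.5·21.6) / (14.6 − 6.5) = 77.14 / 8.1 = 9.523 °C ≈ 9.5 °C.

9.5 °C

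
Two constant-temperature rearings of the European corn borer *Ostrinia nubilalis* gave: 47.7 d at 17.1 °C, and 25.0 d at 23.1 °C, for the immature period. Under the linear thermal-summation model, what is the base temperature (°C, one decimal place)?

Equal thermal constants: D₁(T₁ − T_b) = D₂(T₂ − T_b).
47.7·(17.1 − T_b) = 25.0·(23.1 − T_b)
T_b = (47.7·17.1 − 25.0·23.1) / (47.7 − 25.0) = 238.17 / 22.7 = 10.492 °C ≈ 10.5 °C.

10.5 °C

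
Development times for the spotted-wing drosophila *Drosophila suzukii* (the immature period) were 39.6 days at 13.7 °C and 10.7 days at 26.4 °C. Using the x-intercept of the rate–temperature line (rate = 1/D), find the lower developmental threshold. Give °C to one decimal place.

9.0 °C

Linear rate model ⇒ the product D·(T − T_b) is constant across temperatures.
39.6·(13.7 − T_b) = 10.7·(26.4 − T_b)
T_b = (39.6·13.7 − 10.7·26.4) / (39.6 − 10.7) = 260.04 / 28.9 = 8.998 °C ≈ 9.0 °C.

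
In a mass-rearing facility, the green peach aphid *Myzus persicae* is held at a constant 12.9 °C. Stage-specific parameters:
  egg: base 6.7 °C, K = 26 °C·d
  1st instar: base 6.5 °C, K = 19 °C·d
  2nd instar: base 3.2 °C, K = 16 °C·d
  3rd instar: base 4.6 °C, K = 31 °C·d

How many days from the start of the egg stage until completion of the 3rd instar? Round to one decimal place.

egg: 26 / (12.9 − 6.7) = 26 / 6.2 = 4.194 d.
1st instar: 19 / (12.9 − 6.5) = 19 / 6.4 = 2.969 d.
2nd instar: 16 / (12.9 − 3.2) = 16 / 9.7 = 1.649 d.
3rd instar: 31 / (12.9 − 4.6) = 31 / 8.3 = 3.735 d.
Sum = 12.547 ≈ 12.5 days.

12.5 days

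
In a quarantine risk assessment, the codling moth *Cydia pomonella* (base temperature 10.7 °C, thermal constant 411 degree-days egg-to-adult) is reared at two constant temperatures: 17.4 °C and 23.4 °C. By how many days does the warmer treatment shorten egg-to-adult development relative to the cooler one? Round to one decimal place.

At 17.4 °C: 411 / (17.4 − 10.7) = 411 / 6.7 = 61.343 d.
At 23.4 °C: 411 / (23.4 − 10.7) = 411 / 12.7 = 32.362 d.
Difference = |61.343 − 32.362| = 28.981 ≈ 29.0 days.

29.0 days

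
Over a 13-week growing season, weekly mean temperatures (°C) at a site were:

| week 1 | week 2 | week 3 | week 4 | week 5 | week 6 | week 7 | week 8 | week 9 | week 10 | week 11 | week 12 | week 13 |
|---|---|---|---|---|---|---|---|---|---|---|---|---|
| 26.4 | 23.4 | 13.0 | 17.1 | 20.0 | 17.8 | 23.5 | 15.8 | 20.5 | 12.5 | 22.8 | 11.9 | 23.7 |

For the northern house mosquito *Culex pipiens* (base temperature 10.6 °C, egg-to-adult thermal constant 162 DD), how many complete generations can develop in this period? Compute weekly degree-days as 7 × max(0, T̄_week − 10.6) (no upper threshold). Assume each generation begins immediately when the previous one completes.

4 generations

Weekly DD (7 × max(0, T̄ − 10.6)): 110.6, 89.6, 16.8, 45.5, 65.8, 50.4, 90.3, 36.4, 69.3, 13.3, 85.4, 9.1, 91.7.
Season total = 774.2 DD.
Complete generations = ⌊774.2 / 162⌋ = 4.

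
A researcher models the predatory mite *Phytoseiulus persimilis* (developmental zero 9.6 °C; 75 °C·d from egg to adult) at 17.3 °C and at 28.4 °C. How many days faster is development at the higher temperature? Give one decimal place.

At 17.3 °C: 75 / (17.3 − 9.6) = 75 / 7.7 = 9.740 d.
At 28.4 °C: 75 / (28.4 − 9.6) = 75 / 18.8 = 3.989 d.
Difference = |9.740 − 3.989| = 5.751 ≈ 5.8 days.

5.8 days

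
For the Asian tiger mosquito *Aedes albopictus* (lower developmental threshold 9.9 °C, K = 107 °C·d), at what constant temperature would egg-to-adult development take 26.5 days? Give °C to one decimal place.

13.9 °C

Required daily accumulation = 107 / 26.5 = 4.038 DD/day.
T = T_base + 4.038 = 9.9 + 4.038 = 13.938 ≈ 13.9 °C.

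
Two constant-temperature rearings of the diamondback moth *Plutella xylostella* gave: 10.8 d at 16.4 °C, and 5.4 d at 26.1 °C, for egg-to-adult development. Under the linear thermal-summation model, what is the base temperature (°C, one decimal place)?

6.7 °C

Linear rate model ⇒ the product D·(T − T_b) is constant across temperatures.
10.8·(16.4 − T_b) = 5.4·(26.1 − T_b)
T_b = (10.8·16.4 − 5.4·26.1) / (10.8 − 5.4) = 36.18 / 5.4 = 6.700 °C ≈ 6.7 °C.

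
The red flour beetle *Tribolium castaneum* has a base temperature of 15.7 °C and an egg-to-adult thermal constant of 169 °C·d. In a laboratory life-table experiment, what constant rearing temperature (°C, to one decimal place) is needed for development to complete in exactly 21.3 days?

Required daily accumulation = 169 / 21.3 = 7.934 DD/day.
T = T_base + 7.934 = 15.7 + 7.934 = 23.634 ≈ 23.6 °C.

23.6 °C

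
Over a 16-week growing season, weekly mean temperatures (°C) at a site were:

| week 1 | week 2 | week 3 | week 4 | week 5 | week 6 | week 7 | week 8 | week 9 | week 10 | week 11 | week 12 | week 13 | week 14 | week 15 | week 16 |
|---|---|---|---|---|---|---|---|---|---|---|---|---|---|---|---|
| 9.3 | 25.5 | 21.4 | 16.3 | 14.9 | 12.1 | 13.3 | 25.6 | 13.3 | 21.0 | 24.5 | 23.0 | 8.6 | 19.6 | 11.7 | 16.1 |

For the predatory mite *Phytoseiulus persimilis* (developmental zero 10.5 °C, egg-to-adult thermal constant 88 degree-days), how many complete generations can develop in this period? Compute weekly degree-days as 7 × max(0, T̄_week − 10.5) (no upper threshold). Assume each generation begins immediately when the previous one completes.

8 generations

Weekly DD (7 × max(0, T̄ − 10.5)): 0.0, 105.0, 76.3, 40.6, 30.8, 11.2, 19.6, 105.7, 19.6, 73.5, 98.0, 87.5, 0.0, 63.7, 8.4, 39.2.
Season total = 779.1 DD.
Complete generations = ⌊779.1 / 88⌋ = 8.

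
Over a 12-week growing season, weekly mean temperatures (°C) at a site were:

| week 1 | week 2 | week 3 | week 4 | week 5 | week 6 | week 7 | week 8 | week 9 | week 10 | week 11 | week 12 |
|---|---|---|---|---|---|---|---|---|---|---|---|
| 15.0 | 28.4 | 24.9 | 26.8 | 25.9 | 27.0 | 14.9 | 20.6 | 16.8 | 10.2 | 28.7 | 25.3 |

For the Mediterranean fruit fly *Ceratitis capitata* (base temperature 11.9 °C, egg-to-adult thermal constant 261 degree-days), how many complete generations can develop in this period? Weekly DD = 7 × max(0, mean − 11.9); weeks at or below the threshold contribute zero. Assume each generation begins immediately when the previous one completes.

Weekly DD (7 × max(0, T̄ − 11.9)): 21.7, 115.5, 91.0, 104.3, 98.0, 105.7, 21.0, 60.9, 34.3, 0.0, 117.6, 93.8.
Season total = 863.8 DD.
Complete generations = ⌊863.8 / 261⌋ = 3.

3 generations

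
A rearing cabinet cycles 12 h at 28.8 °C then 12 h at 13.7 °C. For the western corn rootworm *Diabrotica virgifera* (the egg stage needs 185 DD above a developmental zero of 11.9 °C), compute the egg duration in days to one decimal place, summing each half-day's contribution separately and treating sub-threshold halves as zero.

Day half: max(0, 28.8 − 11.9) × 0.5 = 16.9 × 0.5 = 8.45 DD.
Night half: max(0, 13.7 − 11.9) × 0.5 = 1.8 × 0.5 = 0.90 DD.
Per 24 h: 9.35 DD/day.
Duration = 185 / 9.35 = 19.786 ≈ 19.8 days.

19.8 days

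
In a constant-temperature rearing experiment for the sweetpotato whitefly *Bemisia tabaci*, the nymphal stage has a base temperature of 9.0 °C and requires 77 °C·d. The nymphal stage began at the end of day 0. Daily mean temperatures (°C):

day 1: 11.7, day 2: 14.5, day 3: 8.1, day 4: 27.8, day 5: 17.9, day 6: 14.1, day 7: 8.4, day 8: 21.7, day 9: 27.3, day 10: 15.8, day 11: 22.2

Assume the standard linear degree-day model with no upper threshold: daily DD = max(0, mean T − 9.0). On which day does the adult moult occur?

day 10

Daily DD above 9.0 °C: 2.7, 5.5, 0.0, 18.8, 8.9, 5.1, 0.0, 12.7, 18.3, 6.8, 13.2.
Cumulative: 2.7, 8.2, 8.2, 27.0, 35.9, 41.0, 41.0, 53.7, 72.0, 78.8, 92.0.
The total first reaches 77 DD on day 10.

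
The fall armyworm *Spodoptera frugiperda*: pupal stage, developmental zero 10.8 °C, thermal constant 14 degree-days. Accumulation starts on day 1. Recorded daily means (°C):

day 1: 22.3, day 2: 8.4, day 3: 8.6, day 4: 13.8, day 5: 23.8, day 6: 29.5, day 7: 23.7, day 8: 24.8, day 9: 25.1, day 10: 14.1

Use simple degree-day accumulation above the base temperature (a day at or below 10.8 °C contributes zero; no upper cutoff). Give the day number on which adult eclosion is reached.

day 4

Daily DD above 10.8 °C: 11.5, 0.0, 0.0, 3.0, 13.0, 18.7, 12.9, 14.0, 14.3, 3.3.
Cumulative: 11.5, 11.5, 11.5, 14.5, 27.5, 46.2, 59.1, 73.1, 87.4, 90.7.
The total first reaches 14 DD on day 4.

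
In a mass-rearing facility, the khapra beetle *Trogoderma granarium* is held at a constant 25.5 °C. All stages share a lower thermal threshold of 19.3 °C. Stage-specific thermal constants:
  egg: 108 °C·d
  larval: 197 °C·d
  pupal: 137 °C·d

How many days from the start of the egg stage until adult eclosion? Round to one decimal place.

71.3 days

Daily accumulation at 25.5 °C = 25.5 − 19.3 = 6.2 DD/day.
Total K = 108 + 197 + 137 = 442 DD.
Total duration = 442 / 6.2 = 71.290 ≈ 71.3 days.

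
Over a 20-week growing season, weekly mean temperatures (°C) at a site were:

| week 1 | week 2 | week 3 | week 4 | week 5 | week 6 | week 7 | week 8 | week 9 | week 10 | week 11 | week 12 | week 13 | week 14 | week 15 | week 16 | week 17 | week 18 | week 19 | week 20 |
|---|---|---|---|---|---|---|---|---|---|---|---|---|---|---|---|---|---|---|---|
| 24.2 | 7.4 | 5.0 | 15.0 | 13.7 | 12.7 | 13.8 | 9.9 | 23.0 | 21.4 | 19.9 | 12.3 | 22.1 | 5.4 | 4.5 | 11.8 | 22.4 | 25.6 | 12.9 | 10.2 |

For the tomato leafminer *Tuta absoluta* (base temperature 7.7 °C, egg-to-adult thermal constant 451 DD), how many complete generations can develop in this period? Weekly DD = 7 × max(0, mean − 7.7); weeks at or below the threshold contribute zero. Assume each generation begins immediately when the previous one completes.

2 generations

Weekly DD (7 × max(0, T̄ − 7.7)): 115.5, 0.0, 0.0, 51.1, 42.0, 35.0, 42.7, 15.4, 107.1, 95.9, 85.4, 32.2, 100.8, 0.0, 0.0, 28.7, 102.9, 125.3, 36.4, 17.5.
Season total = 1033.9 DD.
Complete generations = ⌊1033.9 / 451⌋ = 2.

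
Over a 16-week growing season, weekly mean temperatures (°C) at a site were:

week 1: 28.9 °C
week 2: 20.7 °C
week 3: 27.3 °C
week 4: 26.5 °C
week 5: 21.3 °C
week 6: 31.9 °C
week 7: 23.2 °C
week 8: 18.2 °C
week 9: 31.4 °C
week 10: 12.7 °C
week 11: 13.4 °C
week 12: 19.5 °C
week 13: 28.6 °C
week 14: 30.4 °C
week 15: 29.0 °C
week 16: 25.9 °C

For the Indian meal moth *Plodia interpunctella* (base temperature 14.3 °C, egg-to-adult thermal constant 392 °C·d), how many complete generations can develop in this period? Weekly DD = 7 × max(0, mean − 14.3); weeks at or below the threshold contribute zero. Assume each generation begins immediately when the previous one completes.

2 generations

Weekly DD (7 × max(0, T̄ − 14.3)): 102.2, 44.8, 91.0, 85.4, 49.0, 123.2, 62.3, 27.3, 119.7, 0.0, 0.0, 36.4, 100.1, 112.7, 102.9, 81.2.
Season total = 1138.2 DD.
Complete generations = ⌊1138.2 / 392⌋ = 2.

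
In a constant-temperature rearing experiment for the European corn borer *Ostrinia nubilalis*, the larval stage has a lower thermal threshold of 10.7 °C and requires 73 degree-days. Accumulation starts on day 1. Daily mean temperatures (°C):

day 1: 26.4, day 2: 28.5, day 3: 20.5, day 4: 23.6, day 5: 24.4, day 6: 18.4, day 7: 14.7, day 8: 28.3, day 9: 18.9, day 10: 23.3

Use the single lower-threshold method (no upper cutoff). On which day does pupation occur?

day 6

Daily DD above 10.7 °C: 15.7, 17.8, 9.8, 12.9, 13.7, 7.7, 4.0, 17.6, 8.2, 12.6.
Cumulative: 15.7, 33.5, 43.3, 56.2, 69.9, 77.6, 81.6, 99.2, 107.4, 120.0.
The total first reaches 73 DD on day 6.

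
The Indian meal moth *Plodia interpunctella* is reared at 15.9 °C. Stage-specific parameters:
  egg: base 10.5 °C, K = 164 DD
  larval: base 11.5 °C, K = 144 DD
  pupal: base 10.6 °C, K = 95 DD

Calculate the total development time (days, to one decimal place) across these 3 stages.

egg: 164 / (15.9 − 10.5) = 164 / 5.4 = 30.370 d.
larval: 144 / (15.9 − 11.5) = 144 / 4.4 = 32.727 d.
pupal: 95 / (15.9 − 10.6) = 95 / 5.3 = 17.925 d.
Sum = 81.022 ≈ 81.0 days.

81.0 days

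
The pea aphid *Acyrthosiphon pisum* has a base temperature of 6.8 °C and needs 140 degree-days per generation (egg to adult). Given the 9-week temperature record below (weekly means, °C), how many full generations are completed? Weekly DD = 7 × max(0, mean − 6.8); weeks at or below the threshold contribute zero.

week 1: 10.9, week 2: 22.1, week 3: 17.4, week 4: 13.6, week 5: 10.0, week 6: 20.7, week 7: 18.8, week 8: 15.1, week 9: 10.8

Weekly DD (7 × max(0, T̄ − 6.8)): 28.7, 107.1, 74.2, 47.6, 22.4, 97.3, 84.0, 58.1, 28.0.
Season total = 547.4 DD.
Complete generations = ⌊547.4 / 140⌋ = 3.

3 generations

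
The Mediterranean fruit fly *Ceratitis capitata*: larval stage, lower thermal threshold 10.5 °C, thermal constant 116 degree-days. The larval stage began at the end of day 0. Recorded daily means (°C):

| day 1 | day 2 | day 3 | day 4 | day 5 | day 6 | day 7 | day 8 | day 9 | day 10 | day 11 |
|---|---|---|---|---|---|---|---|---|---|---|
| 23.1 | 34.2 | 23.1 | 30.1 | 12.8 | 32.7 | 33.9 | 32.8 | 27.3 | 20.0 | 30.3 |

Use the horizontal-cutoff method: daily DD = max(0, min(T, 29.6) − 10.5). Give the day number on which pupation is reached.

Daily DD above 10.5 °C (capped at 19.1): 12.6, 19.1, 12.6, 19.1, 2.3, 19.1, 19.1, 19.1, 16.8, 9.5, 19.1.
Cumulative: 12.6, 31.7, 44.3, 63.4, 65.7, 84.8, 103.9, 123.0, 139.8, 149.3, 168.4.
The total first reaches 116 DD on day 8.

day 8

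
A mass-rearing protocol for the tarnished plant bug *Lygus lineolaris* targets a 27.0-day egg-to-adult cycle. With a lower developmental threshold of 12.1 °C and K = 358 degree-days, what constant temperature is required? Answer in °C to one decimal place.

25.4 °C

Required daily accumulation = 358 / 27.0 = 13.259 DD/day.
T = T_base + 13.259 = 12.1 + 13.259 = 25.359 ≈ 25.4 °C.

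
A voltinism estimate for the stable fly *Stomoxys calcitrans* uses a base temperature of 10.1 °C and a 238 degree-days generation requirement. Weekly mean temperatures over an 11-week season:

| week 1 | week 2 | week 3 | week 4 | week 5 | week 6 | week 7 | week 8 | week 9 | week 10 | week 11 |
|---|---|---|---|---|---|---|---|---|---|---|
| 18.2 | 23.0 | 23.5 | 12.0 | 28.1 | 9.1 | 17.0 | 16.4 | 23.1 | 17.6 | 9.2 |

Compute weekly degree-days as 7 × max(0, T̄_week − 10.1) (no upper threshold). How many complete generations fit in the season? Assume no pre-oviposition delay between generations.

2 generations

Weekly DD (7 × max(0, T̄ − 10.1)): 56.7, 90.3, 93.8, 13.3, 126.0, 0.0, 48.3, 44.1, 91.0, 52.5, 0.0.
Season total = 616.0 DD.
Complete generations = ⌊616.0 / 238⌋ = 2.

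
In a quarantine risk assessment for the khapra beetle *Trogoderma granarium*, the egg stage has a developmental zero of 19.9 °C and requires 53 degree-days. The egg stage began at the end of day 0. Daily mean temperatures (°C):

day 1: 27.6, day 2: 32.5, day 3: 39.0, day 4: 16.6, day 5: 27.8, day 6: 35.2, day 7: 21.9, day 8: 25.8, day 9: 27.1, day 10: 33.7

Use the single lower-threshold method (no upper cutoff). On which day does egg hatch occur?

Daily DD above 19.9 °C: 7.7, 12.6, 19.1, 0.0, 7.9, 15.3, 2.0, 5.9, 7.2, 13.8.
Cumulative: 7.7, 20.3, 39.4, 39.4, 47.3, 62.6, 64.6, 70.5, 77.7, 91.5.
The total first reaches 53 DD on day 6.

day 6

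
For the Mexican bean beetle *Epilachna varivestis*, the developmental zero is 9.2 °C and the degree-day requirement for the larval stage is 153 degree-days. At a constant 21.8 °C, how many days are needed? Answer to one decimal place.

12.1 days

Daily accumulation = 21.8 − 9.2 = 12.6 DD/day.
Duration = 153 / 12.6 = 12.143 ≈ 12.1 days.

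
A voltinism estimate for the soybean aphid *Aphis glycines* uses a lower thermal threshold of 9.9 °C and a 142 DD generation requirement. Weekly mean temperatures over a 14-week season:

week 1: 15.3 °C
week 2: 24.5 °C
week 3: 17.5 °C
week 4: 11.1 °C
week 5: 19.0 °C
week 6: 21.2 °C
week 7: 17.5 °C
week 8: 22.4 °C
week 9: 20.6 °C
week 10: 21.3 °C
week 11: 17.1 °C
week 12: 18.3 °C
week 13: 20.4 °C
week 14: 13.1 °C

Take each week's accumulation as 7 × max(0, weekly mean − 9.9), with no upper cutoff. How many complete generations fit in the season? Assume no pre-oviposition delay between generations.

Weekly DD (7 × max(0, T̄ − 9.9)): 37.8, 102.2, 53.2, 8.4, 63.7, 79.1, 53.2, 87.5, 74.9, 79.8, 50.4, 58.8, 73.5, 22.4.
Season total = 844.9 DD.
Complete generations = ⌊844.9 / 142⌋ = 5.

5 generations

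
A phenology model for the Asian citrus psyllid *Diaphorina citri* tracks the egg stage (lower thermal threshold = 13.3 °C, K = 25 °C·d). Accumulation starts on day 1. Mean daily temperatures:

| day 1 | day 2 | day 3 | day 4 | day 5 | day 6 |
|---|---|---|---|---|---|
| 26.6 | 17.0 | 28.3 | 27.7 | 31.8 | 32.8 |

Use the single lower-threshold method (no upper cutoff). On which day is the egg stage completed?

day 3

Daily DD above 13.3 °C: 13.3, 3.7, 15.0, 14.4, 18.5, 19.5.
Cumulative: 13.3, 17.0, 32.0, 46.4, 64.9, 84.4.
The total first reaches 25 DD on day 3.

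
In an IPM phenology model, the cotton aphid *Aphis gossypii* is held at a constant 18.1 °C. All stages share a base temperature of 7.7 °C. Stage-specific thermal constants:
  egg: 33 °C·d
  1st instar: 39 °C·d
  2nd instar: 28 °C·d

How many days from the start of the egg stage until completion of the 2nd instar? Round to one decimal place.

9.6 days

Daily accumulation at 18.1 °C = 18.1 − 7.7 = 10.4 DD/day.
Total K = 33 + 39 + 28 = 100 DD.
Total duration = 100 / 10.4 = 9.615 ≈ 9.6 days.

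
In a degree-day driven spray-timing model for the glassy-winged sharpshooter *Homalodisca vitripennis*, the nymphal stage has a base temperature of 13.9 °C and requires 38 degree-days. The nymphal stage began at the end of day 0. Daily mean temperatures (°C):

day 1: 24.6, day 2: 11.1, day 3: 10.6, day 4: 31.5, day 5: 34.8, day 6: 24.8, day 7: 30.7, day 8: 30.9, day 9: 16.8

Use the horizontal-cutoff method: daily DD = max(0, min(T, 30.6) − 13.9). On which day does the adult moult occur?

day 5

Daily DD above 13.9 °C (capped at 16.7): 10.7, 0.0, 0.0, 16.7, 16.7, 10.9, 16.7, 16.7, 2.9.
Cumulative: 10.7, 10.7, 10.7, 27.4, 44.1, 55.0, 71.7, 88.4, 91.3.
The total first reaches 38 DD on day 5.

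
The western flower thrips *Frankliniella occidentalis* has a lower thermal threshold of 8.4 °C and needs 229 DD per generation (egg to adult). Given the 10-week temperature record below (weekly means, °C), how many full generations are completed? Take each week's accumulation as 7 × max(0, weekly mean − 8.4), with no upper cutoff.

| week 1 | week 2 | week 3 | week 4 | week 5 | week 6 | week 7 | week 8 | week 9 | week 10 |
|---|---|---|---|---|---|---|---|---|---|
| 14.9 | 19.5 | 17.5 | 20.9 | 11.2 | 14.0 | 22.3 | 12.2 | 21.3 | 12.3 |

Weekly DD (7 × max(0, T̄ − 8.4)): 45.5, 77.7, 63.7, 87.5, 19.6, 39.2, 97.3, 26.6, 90.3, 27.3.
Season total = 574.7 DD.
Complete generations = ⌊574.7 / 229⌋ = 2.

2 generations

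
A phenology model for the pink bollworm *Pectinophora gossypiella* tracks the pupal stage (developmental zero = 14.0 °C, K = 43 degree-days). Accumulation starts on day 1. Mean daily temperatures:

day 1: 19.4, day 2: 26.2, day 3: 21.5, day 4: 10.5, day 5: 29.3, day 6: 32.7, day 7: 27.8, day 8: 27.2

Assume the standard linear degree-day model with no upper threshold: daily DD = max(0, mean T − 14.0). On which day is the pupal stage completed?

Daily DD above 14.0 °C: 5.4, 12.2, 7.5, 0.0, 15.3, 18.7, 13.8, 13.2.
Cumulative: 5.4, 17.6, 25.1, 25.1, 40.4, 59.1, 72.9, 86.1.
The total first reaches 43 DD on day 6.

day 6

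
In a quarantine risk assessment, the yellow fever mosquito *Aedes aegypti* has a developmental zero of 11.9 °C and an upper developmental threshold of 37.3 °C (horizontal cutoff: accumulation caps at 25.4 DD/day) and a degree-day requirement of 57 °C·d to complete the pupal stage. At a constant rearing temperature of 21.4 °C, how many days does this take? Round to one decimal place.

6.0 days

Daily accumulation = 21.4 − 11.9 = 9.5 DD/day.
Duration = 57 / 9.5 = 6.000 ≈ 6.0 days.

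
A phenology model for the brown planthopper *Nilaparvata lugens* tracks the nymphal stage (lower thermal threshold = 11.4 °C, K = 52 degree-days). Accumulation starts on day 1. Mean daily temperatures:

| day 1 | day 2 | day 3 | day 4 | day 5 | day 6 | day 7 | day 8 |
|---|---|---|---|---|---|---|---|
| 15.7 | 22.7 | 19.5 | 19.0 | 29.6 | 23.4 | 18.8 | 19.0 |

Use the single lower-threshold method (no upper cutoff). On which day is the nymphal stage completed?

day 6

Daily DD above 11.4 °C: 4.3, 11.3, 8.1, 7.6, 18.2, 12.0, 7.4, 7.6.
Cumulative: 4.3, 15.6, 23.7, 31.3, 49.5, 61.5, 68.9, 76.5.
The total first reaches 52 DD on day 6.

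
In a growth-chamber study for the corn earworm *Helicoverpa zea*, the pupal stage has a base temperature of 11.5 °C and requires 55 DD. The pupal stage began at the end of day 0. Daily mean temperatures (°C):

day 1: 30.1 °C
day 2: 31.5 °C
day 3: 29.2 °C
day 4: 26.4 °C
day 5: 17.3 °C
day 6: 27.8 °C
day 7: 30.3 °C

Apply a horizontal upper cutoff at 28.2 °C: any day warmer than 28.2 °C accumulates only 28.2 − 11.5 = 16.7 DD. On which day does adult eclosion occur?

Daily DD above 11.5 °C (capped at 16.7): 16.7, 16.7, 16.7, 14.9, 5.8, 16.3, 16.7.
Cumulative: 16.7, 33.4, 50.1, 65.0, 70.8, 87.1, 103.8.
The total first reaches 55 DD on day 4.

day 4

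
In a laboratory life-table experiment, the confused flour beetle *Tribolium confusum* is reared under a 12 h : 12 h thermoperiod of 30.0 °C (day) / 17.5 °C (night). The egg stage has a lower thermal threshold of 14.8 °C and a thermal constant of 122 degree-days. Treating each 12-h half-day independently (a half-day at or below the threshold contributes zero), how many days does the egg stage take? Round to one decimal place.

Day half: max(0, 30.0 − 14.8) × 0.5 = 15.2 × 0.5 = 7.60 DD.
Night half: max(0, 17.5 − 14.8) × 0.5 = 2.7 × 0.5 = 1.35 DD.
Per 24 h: 8.95 DD/day.
Duration = 122 / 8.95 = 13.631 ≈ 13.6 days.

13.6 days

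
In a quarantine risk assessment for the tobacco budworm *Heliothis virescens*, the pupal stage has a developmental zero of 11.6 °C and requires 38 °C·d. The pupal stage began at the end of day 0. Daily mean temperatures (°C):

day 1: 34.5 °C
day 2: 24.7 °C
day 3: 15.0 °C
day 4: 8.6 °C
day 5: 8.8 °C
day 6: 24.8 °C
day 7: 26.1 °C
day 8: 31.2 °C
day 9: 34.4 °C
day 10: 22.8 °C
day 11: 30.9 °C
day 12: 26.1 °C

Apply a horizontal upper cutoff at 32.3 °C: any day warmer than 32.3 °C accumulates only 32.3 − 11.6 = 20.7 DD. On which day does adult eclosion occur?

Daily DD above 11.6 °C (capped at 20.7): 20.7, 13.1, 3.4, 0.0, 0.0, 13.2, 14.5, 19.6, 20.7, 11.2, 19.3, 14.5.
Cumulative: 20.7, 33.8, 37.2, 37.2, 37.2, 50.4, 64.9, 84.5, 105.2, 116.4, 135.7, 150.2.
The total first reaches 38 DD on day 6.

day 6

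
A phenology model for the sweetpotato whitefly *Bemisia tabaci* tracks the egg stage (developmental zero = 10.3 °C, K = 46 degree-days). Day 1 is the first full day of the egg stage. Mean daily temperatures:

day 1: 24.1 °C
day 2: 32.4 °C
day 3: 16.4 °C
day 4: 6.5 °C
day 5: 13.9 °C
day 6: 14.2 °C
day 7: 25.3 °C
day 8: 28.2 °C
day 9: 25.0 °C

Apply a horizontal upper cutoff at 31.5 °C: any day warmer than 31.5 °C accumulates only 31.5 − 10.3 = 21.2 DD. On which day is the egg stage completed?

Daily DD above 10.3 °C (capped at 21.2): 13.8, 21.2, 6.1, 0.0, 3.6, 3.9, 15.0, 17.9, 14.7.
Cumulative: 13.8, 35.0, 41.1, 41.1, 44.7, 48.6, 63.6, 81.5, 96.2.
The total first reaches 46 DD on day 6.

day 6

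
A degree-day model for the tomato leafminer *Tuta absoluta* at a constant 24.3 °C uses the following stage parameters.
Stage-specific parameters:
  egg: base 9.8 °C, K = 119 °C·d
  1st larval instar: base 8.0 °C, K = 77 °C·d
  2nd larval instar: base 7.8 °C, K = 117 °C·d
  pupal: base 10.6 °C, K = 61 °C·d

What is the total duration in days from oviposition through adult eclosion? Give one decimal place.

24.5 days

egg: 119 / (24.3 − 9.8) = 119 / 14.5 = 8.207 d.
1st larval instar: 77 / (24.3 − 8.0) = 77 / 16.3 = 4.724 d.
2nd larval instar: 117 / (24.3 − 7.8) = 117 / 16.5 = 7.091 d.
pupal: 61 / (24.3 − 10.6) = 61 / 13.7 = 4.453 d.
Sum = 24.474 ≈ 24.5 days.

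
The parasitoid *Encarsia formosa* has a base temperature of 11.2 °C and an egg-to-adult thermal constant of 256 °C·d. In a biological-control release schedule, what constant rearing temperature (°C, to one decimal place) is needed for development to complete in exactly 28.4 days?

Required daily accumulation = 256 / 28.4 = 9.014 DD/day.
T = T_base + 9.014 = 11.2 + 9.014 = 20.214 ≈ 20.2 °C.

20.2 °C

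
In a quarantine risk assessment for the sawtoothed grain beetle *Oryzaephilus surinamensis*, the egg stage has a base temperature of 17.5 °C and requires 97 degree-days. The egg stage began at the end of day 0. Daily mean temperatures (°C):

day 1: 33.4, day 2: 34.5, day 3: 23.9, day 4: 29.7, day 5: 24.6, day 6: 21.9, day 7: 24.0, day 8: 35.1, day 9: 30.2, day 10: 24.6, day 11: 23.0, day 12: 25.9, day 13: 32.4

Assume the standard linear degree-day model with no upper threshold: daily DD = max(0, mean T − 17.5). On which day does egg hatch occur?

Daily DD above 17.5 °C: 15.9, 17.0, 6.4, 12.2, 7.1, 4.4, 6.5, 17.6, 12.7, 7.1, 5.5, 8.4, 14.9.
Cumulative: 15.9, 32.9, 39.3, 51.5, 58.6, 63.0, 69.5, 87.1, 99.8, 106.9, 112.4, 120.8, 135.7.
The total first reaches 97 DD on day 9.

day 9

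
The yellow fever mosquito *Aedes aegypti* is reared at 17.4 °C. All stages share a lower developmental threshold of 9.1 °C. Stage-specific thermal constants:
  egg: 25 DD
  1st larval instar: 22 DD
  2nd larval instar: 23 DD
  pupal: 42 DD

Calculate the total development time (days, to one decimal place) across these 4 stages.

13.5 days

Daily accumulation at 17.4 °C = 17.4 − 9.1 = 8.3 DD/day.
Total K = 25 + 22 + 23 + 42 = 112 DD.
Total duration = 112 / 8.3 = 13.494 ≈ 13.5 days.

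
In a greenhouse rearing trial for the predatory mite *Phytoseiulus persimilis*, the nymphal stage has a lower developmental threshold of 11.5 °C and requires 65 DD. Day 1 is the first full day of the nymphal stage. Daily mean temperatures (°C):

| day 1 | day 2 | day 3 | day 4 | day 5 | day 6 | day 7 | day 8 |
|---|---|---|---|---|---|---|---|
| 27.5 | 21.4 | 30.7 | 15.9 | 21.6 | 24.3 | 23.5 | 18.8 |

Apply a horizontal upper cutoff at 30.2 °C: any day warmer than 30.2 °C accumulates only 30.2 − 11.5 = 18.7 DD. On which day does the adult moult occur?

Daily DD above 11.5 °C (capped at 18.7): 16.0, 9.9, 18.7, 4.4, 10.1, 12.8, 12.0, 7.3.
Cumulative: 16.0, 25.9, 44.6, 49.0, 59.1, 71.9, 83.9, 91.2.
The total first reaches 65 DD on day 6.

day 6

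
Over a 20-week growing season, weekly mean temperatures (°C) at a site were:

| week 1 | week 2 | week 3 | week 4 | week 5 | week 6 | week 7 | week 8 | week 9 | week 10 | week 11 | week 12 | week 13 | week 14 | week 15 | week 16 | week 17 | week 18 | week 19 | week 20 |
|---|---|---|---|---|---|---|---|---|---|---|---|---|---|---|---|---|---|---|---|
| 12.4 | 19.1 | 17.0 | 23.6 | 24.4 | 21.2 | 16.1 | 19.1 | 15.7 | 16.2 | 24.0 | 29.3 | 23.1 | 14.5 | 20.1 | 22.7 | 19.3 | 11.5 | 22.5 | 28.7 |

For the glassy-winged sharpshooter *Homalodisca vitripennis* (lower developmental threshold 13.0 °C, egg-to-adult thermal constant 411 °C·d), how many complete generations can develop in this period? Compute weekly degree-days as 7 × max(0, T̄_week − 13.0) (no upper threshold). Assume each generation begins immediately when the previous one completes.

2 generations

Weekly DD (7 × max(0, T̄ − 13.0)): 0.0, 42.7, 28.0, 74.2, 79.8, 57.4, 21.7, 42.7, 18.9, 22.4, 77.0, 114.1, 70.7, 10.5, 49.7, 67.9, 44.1, 0.0, 66.5, 109.9.
Season total = 998.2 DD.
Complete generations = ⌊998.2 / 411⌋ = 2.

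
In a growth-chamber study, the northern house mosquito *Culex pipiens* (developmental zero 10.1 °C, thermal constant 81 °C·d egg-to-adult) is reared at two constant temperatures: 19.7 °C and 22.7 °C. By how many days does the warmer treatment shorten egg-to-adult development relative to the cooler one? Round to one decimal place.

At 19.7 °C: 81 / (19.7 − 10.1) = 81 / 9.6 = 8.438 d.
At 22.7 °C: 81 / (22.7 − 10.1) = 81 / 12.6 = 6.429 d.
Difference = |8.438 − 6.429| = 2.009 ≈ 2.0 days.

2.0 days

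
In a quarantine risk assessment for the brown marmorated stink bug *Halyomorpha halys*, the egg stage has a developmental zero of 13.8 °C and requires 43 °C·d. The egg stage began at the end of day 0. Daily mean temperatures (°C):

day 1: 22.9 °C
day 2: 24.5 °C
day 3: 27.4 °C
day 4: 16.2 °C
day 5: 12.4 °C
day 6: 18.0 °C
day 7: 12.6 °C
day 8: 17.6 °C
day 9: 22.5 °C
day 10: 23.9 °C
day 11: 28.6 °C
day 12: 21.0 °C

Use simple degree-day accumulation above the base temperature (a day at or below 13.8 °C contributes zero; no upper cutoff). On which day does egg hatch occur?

Daily DD above 13.8 °C: 9.1, 10.7, 13.6, 2.4, 0.0, 4.2, 0.0, 3.8, 8.7, 10.1, 14.8, 7.2.
Cumulative: 9.1, 19.8, 33.4, 35.8, 35.8, 40.0, 40.0, 43.8, 52.5, 62.6, 77.4, 84.6.
The total first reaches 43 DD on day 8.

day 8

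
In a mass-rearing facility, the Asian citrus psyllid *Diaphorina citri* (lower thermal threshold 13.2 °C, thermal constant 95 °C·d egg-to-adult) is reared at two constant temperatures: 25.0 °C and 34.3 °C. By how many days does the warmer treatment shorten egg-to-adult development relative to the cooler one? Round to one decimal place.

3.5 days

At 25.0 °C: 95 / (25.0 − 13.2) = 95 / 11.8 = 8.051 d.
At 34.3 °C: 95 / (34.3 − 13.2) = 95 / 21.1 = 4.502 d.
Difference = |8.051 − 4.502| = 3.548 ≈ 3.5 days.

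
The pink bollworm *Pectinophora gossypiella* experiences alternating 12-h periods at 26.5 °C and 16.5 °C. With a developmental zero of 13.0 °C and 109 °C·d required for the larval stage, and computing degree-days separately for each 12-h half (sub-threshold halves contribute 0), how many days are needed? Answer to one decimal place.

12.8 days

Day half: max(0, 26.5 − 13.0) × 0.5 = 13.5 × 0.5 = 6.75 DD.
Night half: max(0, 16.5 − 13.0) × 0.5 = 3.5 × 0.5 = 1.75 DD.
Per 24 h: 8.50 DD/day.
Duration = 109 / 8.50 = 12.824 ≈ 12.8 days.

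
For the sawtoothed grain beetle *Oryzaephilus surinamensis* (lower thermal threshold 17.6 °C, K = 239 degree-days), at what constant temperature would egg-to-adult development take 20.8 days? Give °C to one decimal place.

Required daily accumulation = 239 / 20.8 = 11.490 DD/day.
T = T_base + 11.490 = 17.6 + 11.490 = 29.090 ≈ 29.1 °C.

29.1 °C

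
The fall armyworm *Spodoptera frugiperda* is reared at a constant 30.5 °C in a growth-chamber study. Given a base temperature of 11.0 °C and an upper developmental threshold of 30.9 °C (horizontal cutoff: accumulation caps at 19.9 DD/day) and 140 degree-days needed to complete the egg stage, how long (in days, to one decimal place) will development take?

7.2 days

Daily accumulation = 30.5 − 11.0 = 19.5 DD/day.
Duration = 140 / 19.5 = 7.179 ≈ 7.2 days.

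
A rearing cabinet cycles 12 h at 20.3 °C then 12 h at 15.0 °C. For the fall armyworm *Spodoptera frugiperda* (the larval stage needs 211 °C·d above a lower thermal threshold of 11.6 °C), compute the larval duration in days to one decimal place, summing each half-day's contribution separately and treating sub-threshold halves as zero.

Day half: max(0, 20.3 − 11.6) × 0.5 = 8.7 × 0.5 = 4.35 DD.
Night half: max(0, 15.0 − 11.6) × 0.5 = 3.4 × 0.5 = 1.70 DD.
Per 24 h: 6.05 DD/day.
Duration = 211 / 6.05 = 34.876 ≈ 34.9 days.

34.9 days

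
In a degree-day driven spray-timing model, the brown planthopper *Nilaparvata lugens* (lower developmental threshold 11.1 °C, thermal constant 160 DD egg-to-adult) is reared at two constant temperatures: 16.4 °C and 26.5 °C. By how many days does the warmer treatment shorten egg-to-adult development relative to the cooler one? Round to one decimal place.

At 16.4 °C: 160 / (16.4 − 11.1) = 160 / 5.3 = 30.189 d.
At 26.5 °C: 160 / (26.5 − 11.1) = 160 / 15.4 = 10.390 d.
Difference = |30.189 − 10.390| = 19.799 ≈ 19.8 days.

19.8 days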